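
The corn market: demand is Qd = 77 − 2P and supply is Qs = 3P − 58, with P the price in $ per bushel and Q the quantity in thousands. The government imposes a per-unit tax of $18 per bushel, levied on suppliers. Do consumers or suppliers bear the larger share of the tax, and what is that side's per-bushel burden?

Before the tax: set 77 − 2P = 3P − 58 → P* = $27, Q* = 23.
With the tax collected from suppliers, supply shifts: Qs = 3(P − 18) − 58.
New equilibrium: consumers pay $37.8, suppliers receive $19.8, Q = 1.4. (Wedge: Pb − Ps = 18.)
Per-bushel burden: consumers $10.8, suppliers $7.2.
Consumers take the larger share because demand is less price-elastic here (demand slope 2 vs supply slope 3).
The less price-elastic side of the market bears the larger share of a per-unit tax.

Consumers bear the larger share: $10.8 per bushel.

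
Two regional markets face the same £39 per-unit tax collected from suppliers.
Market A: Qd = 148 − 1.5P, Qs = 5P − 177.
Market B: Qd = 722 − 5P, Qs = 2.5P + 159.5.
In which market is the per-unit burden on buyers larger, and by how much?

Market A: pre-tax P* = £50, Q* = 73; post-tax Q = 28; per-unit burden on buyers = £30.
Market B: pre-tax P* = £75, Q* = 347; post-tax Q = 282; per-unit burden on buyers = £13.
Difference: £30 vs £13 → market A is larger by £17.

Market A, by £17.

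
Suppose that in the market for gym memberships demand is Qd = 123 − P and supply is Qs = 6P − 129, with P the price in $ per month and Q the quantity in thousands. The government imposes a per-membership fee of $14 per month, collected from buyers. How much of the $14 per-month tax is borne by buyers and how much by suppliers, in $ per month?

Buyers bear $12 per month; suppliers bear $2 per month.

Without the tax, 123 − P = 6P − 129 gives 7P = 252, so P* = $36 and Q* = 87.
With the tax collected from buyers, demand (in seller-price terms) shifts: Qd = 123 − (P + 14).
Solving gives Q = 75 with buyers paying $48 and suppliers receiving $34 (the $14 wedge).
Burden on buyers: $12; on suppliers: $2. (They sum to $14.)
The less price-elastic side of the market bears the larger share of a per-unit tax.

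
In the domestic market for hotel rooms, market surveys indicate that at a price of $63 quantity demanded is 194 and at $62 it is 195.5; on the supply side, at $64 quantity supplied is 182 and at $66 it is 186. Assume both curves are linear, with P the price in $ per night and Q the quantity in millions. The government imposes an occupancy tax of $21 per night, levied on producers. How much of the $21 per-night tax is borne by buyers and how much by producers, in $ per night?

Buyers bear $12 per night; producers bear $9 per night.

Demand slope: (195.5 − 194)/(62 − 63) = -1.5, so Qd = 288.5 − 1.5P.
Supply slope: (186 − 182)/(66 − 64) = 2, so Qs = 2P + 54.
Without the tax, 288.5 − 1.5P = 2P + 54 gives 3.5P = 234.5, so P* = $67 and Q* = 188.
With the tax collected from producers, supply shifts: Qs = 2(P − 21) + 54.
Solving gives Q = 170 with buyers paying $79 and producers receiving $58 (the $21 wedge).
Burden on buyers: $12; on producers: $9. (They sum to $21.)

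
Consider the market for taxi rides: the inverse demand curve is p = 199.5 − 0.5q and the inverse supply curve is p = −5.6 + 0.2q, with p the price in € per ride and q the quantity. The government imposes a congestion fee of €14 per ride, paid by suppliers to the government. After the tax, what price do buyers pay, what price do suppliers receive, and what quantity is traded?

Rewrite in direct form: qd = 399 − 2p and qs = 5p + 28.
Before the tax: set 399 − 2p = 5p + 28 → p* = €53, q* = 293.
With the tax collected from suppliers, supply shifts: qs = 5(p − 14) + 28.
New equilibrium: buyers pay €63, suppliers receive €49, q = 273. (Wedge: pb − ps = 14.)
The less price-elastic side of the market bears the larger share of a per-unit tax.

Buyers pay €63; suppliers receive €49; quantity = 273.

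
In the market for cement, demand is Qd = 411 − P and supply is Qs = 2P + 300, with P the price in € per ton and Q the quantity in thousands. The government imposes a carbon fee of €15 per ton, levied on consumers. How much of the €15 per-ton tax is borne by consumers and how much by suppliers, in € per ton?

Consumers bear €10 per ton; suppliers bear €5 per ton.

Before the tax: set 411 − P = 2P + 300 → P* = €37, Q* = 374.
With the tax collected from consumers, demand (in seller-price terms) shifts: Qd = 411 − (P + 15).
New equilibrium: consumers pay €47, suppliers receive €32, Q = 364. (Wedge: Pb − Ps = 15.)
Burden on consumers: €10; on suppliers: €5. (They sum to €15.)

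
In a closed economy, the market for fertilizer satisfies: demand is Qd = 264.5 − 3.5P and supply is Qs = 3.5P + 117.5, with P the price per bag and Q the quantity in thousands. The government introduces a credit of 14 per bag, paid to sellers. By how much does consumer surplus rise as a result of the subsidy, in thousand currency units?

Before the subsidy: set 264.5 − 3.5P = 3.5P + 117.5 → P* = 21, Q* = 191.
With a per-unit subsidy paid to sellers, each receives P + 14 per unit sold, so supply becomes Qs = 3.5(P + 14) + 117.5.
New equilibrium: consumers pay 14, sellers receive 28, Q = 215.5. (Wedge: Pb − Ps = −14.)
ΔCS is the trapezoid between Q = 215.5 and Q = 191 of height 7: ½ · (191 + 215.5) · 7 = 1422.75.

Consumer surplus rises by 1422.75 thousand.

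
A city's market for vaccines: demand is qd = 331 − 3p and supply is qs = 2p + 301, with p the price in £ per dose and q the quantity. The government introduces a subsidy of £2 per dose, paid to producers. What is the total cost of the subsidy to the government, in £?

Government outlay = £630.8.

Without the subsidy, 331 − 3p = 2p + 301 gives 5p = 30, so p* = £6 and q* = 313.
With a per-unit subsidy paid to producers, each receives p + 2 per unit sold, so supply becomes qs = 2(p + 2) + 301.
New equilibrium: consumers pay £5.2, producers receive £7.2, q = 315.4. (Wedge: pb − ps = −2.)
Outlay = t · Q = 2 · 315.4 = £630.8.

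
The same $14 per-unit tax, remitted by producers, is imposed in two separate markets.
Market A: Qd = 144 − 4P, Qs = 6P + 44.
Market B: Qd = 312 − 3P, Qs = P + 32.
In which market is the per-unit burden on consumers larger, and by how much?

Market A: pre-tax P* = $10, Q* = 104; post-tax Q = 70.4; per-unit burden on consumers = $8.4.
Market B: pre-tax P* = $70, Q* = 102; post-tax Q = 91.5; per-unit burden on consumers = $3.5.
Difference: $8.4 vs $3.5 → market A is larger by $4.9.

Market A, by $4.9.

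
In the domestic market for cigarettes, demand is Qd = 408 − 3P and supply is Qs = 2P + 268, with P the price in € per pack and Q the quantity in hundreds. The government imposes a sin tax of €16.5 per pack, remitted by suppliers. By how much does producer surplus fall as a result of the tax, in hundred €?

Producer surplus falls by €3109.59 hundred.

Without the tax, 408 − 3P = 2P + 268 gives 5P = 140, so P* = €28 and Q* = 324.
With the tax collected from suppliers, supply shifts: Qs = 2(P − 16.5) + 268.
New equilibrium: buyers pay €34.6, suppliers receive €18.1, Q = 304.2. (Wedge: Pb − Ps = 16.5.)
ΔPS is the trapezoid between Q = 304.2 and Q = 324 of height €9.9: ½ · (324 + 304.2) · 9.9 = €3109.59.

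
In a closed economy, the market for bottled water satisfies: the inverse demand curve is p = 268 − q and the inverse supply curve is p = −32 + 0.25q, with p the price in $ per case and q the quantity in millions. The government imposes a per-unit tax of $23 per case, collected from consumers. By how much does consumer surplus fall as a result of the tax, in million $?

Rewrite in direct form: qd = 268 − p and qs = 4p + 128.
Before the tax: set 268 − p = 4p + 128 → p* = $28, q* = 240.
With the tax collected from consumers, demand (in seller-price terms) shifts: qd = 268 − (p + 23).
New equilibrium: consumers pay $46.4, suppliers receive $23.4, q = 221.6. (Wedge: pb − ps = 23.)
ΔCS is the trapezoid between Q = 221.6 and Q = 240 of height $18.4: ½ · (240 + 221.6) · 18.4 = $4246.72.

Consumer surplus falls by $4246.72 million.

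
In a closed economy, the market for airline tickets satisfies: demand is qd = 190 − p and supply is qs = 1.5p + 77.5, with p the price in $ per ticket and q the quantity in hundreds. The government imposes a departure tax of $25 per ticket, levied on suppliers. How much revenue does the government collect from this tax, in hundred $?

Tax revenue = $3250 hundred.

Before the tax: set 190 − p = 1.5p + 77.5 → p* = $45, q* = 145.
With the tax collected from suppliers, supply shifts: qs = 1.5(p − 25) + 77.5.
New equilibrium: buyers pay $60, suppliers receive $35, q = 130. (Wedge: pb − ps = 25.)
Revenue = t · Q = 25 · 130 = $3250.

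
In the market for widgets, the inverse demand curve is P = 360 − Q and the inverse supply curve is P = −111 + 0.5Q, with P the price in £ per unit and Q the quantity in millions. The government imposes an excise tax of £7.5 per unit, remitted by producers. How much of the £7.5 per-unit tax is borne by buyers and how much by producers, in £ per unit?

Buyers bear £5 per unit; producers bear £2.5 per unit.

Rewrite in direct form: Qd = 360 − P and Qs = 2P + 222.
Without the tax, 360 − P = 2P + 222 gives 3P = 138, so P* = £46 and Q* = 314.
With the tax collected from producers, supply shifts: Qs = 2(P − 7.5) + 222.
Solving gives Q = 309 with buyers paying £51 and producers receiving £43.5 (the £7.5 wedge).
Burden on buyers: £5; on producers: £2.5. (They sum to £7.5.)
The less price-elastic side of the market bears the larger share of a per-unit tax.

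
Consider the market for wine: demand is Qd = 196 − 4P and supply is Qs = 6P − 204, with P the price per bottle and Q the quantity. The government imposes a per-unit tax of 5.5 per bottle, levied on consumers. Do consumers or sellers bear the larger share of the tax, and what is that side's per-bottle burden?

Consumers bear the larger share: 3.3 per bottle.

Without the tax, 196 − 4P = 6P − 204 gives 10P = 400, so P* = 40 and Q* = 36.
With the tax collected from consumers, demand (in seller-price terms) shifts: Qd = 196 − 4(P + 5.5).
New equilibrium: consumers pay 43.3, sellers receive 37.8, Q = 22.8. (Wedge: Pb − Ps = 5.5.)
Per-bottle burden: consumers 3.3, sellers 2.2.
Consumers take the larger share because demand is less price-elastic here (demand slope 4 vs supply slope 6).
The less price-elastic side of the market bears the larger share of a per-unit tax.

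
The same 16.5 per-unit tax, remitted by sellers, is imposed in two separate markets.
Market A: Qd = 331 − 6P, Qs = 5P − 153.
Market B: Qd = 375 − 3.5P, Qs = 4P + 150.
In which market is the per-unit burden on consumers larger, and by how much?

Market B, by 1.3.

Market A: pre-tax P* = 44, Q* = 67; post-tax Q = 22; per-unit burden on consumers = 7.5.
Market B: pre-tax P* = 30, Q* = 270; post-tax Q = 239.2; per-unit burden on consumers = 8.8.
Difference: 7.5 vs 8.8 → market B is larger by 1.3.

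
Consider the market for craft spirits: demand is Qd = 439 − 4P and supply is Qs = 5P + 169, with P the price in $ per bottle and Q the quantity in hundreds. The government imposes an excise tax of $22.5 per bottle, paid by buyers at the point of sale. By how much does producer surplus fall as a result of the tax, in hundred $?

Producer surplus falls by $2940 hundred.

Before the tax: set 439 − 4P = 5P + 169 → P* = $30, Q* = 319.
With the tax collected from buyers, demand (in seller-price terms) shifts: Qd = 439 − 4(P + 22.5).
Solving gives Q = 269 with buyers paying $42.5 and suppliers receiving $20 (the $22.5 wedge).
ΔPS is the trapezoid between Q = 269 and Q = 319 of height $10: ½ · (319 + 269) · 10 = $2940.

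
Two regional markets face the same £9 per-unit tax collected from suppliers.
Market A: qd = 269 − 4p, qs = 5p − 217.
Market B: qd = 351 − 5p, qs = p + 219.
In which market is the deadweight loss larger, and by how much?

Market A, by £56.25.

Market A: pre-tax p* = £54, q* = 53; post-tax q = 33; deadweight loss = £90.
Market B: pre-tax p* = £22, q* = 241; post-tax q = 233.5; deadweight loss = £33.75.
Difference: £90 vs £33.75 → market A is larger by £56.25.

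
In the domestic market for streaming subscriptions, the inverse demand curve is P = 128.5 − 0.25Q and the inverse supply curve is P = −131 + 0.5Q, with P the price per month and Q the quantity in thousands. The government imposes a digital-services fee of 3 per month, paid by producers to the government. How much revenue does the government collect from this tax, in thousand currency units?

Tax revenue = 1026 thousand.

Inverting to Q(P) form: Qd = 514 − 4P; Qs = 2P + 262.
Without the tax, 514 − 4P = 2P + 262 gives 6P = 252, so P* = 42 and Q* = 346.
With the tax collected from producers, supply shifts: Qs = 2(P − 3) + 262.
Solving gives Q = 342 with consumers paying 43 and producers receiving 40 (the 3 wedge).
Revenue = t · Q = 3 · 342 = 1026.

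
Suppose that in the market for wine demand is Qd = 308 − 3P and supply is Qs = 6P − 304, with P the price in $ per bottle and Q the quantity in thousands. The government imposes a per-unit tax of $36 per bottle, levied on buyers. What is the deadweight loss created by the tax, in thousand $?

Deadweight loss = $1296 thousand.

Without the tax, 308 − 3P = 6P − 304 gives 9P = 612, so P* = $68 and Q* = 104.
With the tax collected from buyers, demand (in seller-price terms) shifts: Qd = 308 − 3(P + 36).
New equilibrium: buyers pay $92, suppliers receive $56, Q = 32. (Wedge: Pb − Ps = 36.)
Quantity falls by |ΔQ| = |104 − 32| = 72.
DWL = ½ · t · |ΔQ| = ½ · 36 · 72 = $1296.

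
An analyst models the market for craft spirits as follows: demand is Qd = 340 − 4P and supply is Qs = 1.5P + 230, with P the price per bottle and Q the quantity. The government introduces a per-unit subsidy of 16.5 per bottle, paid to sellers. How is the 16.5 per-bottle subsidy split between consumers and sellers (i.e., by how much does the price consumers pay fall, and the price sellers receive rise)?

Without the subsidy, 340 − 4P = 1.5P + 230 gives 5.5P = 110, so P* = 20 and Q* = 260.
With a per-unit subsidy paid to sellers, each receives P + 16.5 per unit sold, so supply becomes Qs = 1.5(P + 16.5) + 230.
Solving gives Q = 278 with consumers paying 15.5 and sellers receiving 32 (the 16.5 wedge).
Gain to consumers: 4.5; to sellers: 12. (They sum to 16.5.)

Consumers gain 4.5 per bottle; sellers gain 12 per bottle.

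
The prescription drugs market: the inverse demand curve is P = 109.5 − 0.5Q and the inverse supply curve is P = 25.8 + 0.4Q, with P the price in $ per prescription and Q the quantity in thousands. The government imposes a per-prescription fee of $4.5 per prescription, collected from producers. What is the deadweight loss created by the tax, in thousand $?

Deadweight loss = $11.25 thousand.

Rewrite in direct form: Qd = 219 − 2P and Qs = 2.5P − 64.5.
Without the tax, 219 − 2P = 2.5P − 64.5 gives 4.5P = 283.5, so P* = $63 and Q* = 93.
With the tax collected from producers, supply shifts: Qs = 2.5(P − 4.5) − 64.5.
Solving gives Q = 88 with buyers paying $65.5 and producers receiving $61 (the $4.5 wedge).
Quantity falls by |ΔQ| = |93 − 88| = 5.
DWL = ½ · t · |ΔQ| = ½ · 4.5 · 5 = $11.25.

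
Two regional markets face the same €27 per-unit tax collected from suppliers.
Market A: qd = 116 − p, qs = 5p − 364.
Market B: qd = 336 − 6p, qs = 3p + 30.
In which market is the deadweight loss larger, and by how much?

Market A: pre-tax p* = €80, q* = 36; post-tax q = 13.5; deadweight loss = €303.75.
Market B: pre-tax p* = €34, q* = 132; post-tax q = 78; deadweight loss = €729.
Difference: €303.75 vs €729 → market B is larger by €425.25.

Market B, by €425.25.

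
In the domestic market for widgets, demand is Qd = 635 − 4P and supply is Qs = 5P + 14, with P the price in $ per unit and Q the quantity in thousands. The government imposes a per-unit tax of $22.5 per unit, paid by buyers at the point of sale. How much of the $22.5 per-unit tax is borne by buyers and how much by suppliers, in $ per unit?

Buyers bear $12.5 per unit; suppliers bear $10 per unit.

Without the tax, 635 − 4P = 5P + 14 gives 9P = 621, so P* = $69 and Q* = 359.
With the tax collected from buyers, demand (in seller-price terms) shifts: Qd = 635 − 4(P + 22.5).
New equilibrium: buyers pay $81.5, suppliers receive $59, Q = 309. (Wedge: Pb − Ps = 22.5.)
Burden on buyers: $12.5; on suppliers: $10. (They sum to $22.5.)
The less price-elastic side of the market bears the larger share of a per-unit tax.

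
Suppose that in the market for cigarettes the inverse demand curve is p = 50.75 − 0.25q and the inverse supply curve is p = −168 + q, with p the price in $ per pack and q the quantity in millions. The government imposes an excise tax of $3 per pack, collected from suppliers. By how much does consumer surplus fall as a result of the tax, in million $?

Rewrite in direct form: qd = 203 − 4p and qs = p + 168.
Without the tax, 203 − 4p = p + 168 gives 5p = 35, so p* = $7 and q* = 175.
With the tax collected from suppliers, supply shifts: qs = (p − 3) + 168.
Solving gives q = 172.6 with consumers paying $7.6 and suppliers receiving $4.6 (the $3 wedge).
ΔCS is the trapezoid between Q = 172.6 and Q = 175 of height $0.6: ½ · (175 + 172.6) · 0.6 = $104.28.

Consumer surplus falls by $104.28 million.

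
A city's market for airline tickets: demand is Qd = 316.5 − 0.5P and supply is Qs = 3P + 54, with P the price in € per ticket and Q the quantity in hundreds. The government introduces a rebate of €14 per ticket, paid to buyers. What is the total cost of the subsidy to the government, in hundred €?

Without the subsidy, 316.5 − 0.5P = 3P + 54 gives 3.5P = 262.5, so P* = €75 and Q* = 279.
With a per-unit subsidy paid to buyers, each effectively pays P − 14, so demand becomes Qd = 316.5 − 0.5(P − 14).
Solving gives Q = 285 with buyers paying €63 and sellers receiving €77 (the €14 wedge).
Outlay = t · Q = 14 · 285 = €3990.

Government outlay = €3990 hundred.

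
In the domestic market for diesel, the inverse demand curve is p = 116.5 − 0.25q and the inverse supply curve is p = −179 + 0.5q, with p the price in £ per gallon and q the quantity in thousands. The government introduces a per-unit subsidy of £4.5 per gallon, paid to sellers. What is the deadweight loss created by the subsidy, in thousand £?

Deadweight loss = £13.5 thousand.

Inverting to q(p) form: qd = 466 − 4p; qs = 2p + 358.
Without the subsidy, 466 − 4p = 2p + 358 gives 6p = 108, so p* = £18 and q* = 394.
With a per-unit subsidy paid to sellers, each receives p + 4.5 per unit sold, so supply becomes qs = 2(p + 4.5) + 358.
New equilibrium: buyers pay £16.5, sellers receive £21, q = 400. (Wedge: pb − ps = −4.5.)
Quantity rises by |ΔQ| = |394 − 400| = 6.
DWL = ½ · t · |ΔQ| = ½ · 4.5 · 6 = £13.5.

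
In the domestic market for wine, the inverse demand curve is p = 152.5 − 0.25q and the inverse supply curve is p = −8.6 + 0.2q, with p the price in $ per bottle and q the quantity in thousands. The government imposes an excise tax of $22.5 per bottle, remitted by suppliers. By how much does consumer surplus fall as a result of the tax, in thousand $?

Inverting to q(p) form: qd = 610 − 4p; qs = 5p + 43.
Before the tax: set 610 − 4p = 5p + 43 → p* = $63, q* = 358.
With the tax collected from suppliers, supply shifts: qs = 5(p − 22.5) + 43.
New equilibrium: consumers pay $75.5, suppliers receive $53, q = 308. (Wedge: pb − ps = 22.5.)
ΔCS is the trapezoid between Q = 308 and Q = 358 of height $12.5: ½ · (358 + 308) · 12.5 = $4162.5.

Consumer surplus falls by $4162.5 thousand.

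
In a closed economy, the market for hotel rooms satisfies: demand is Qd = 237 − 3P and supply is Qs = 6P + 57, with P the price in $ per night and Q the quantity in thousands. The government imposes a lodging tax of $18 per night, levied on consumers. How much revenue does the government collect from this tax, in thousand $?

Tax revenue = $2538 thousand.

Before the tax: set 237 − 3P = 6P + 57 → P* = $20, Q* = 177.
With the tax collected from consumers, demand (in seller-price terms) shifts: Qd = 237 − 3(P + 18).
Solving gives Q = 141 with consumers paying $32 and sellers receiving $14 (the $18 wedge).
Revenue = t · Q = 18 · 141 = $2538.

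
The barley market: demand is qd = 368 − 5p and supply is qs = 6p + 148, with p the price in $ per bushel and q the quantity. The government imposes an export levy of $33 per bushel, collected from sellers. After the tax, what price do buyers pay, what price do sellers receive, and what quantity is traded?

Buyers pay $38; sellers receive $5; quantity = 178.

Before the tax: set 368 − 5p = 6p + 148 → p* = $20, q* = 268.
With the tax collected from sellers, supply shifts: qs = 6(p − 33) + 148.
New equilibrium: buyers pay $38, sellers receive $5, q = 178. (Wedge: pb − ps = 33.)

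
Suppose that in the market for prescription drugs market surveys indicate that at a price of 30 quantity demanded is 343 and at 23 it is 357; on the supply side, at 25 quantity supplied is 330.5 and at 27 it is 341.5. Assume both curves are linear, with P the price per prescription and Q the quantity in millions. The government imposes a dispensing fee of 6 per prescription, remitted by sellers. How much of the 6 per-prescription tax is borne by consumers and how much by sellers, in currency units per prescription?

Demand slope: (357 − 343)/(23 − 30) = -2, so Qd = 403 − 2P.
Supply slope: (341.5 − 330.5)/(27 − 25) = 5.5, so Qs = 5.5P + 193.
Without the tax, 403 − 2P = 5.5P + 193 gives 7.5P = 210, so P* = 28 and Q* = 347.
With the tax collected from sellers, supply shifts: Qs = 5.5(P − 6) + 193.
Solving gives Q = 338.2 with consumers paying 32.4 and sellers receiving 26.4 (the 6 wedge).
Burden on consumers: 4.4; on sellers: 1.6. (They sum to 6.)

Consumers bear 4.4 per prescription; sellers bear 1.6 per prescription.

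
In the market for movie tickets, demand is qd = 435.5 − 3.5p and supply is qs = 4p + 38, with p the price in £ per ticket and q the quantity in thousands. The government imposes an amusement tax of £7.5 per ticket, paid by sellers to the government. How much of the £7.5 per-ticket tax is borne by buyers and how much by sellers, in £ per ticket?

Buyers bear £4 per ticket; sellers bear £3.5 per ticket.

Without the tax, 435.5 − 3.5p = 4p + 38 gives 7.5p = 397.5, so p* = £53 and q* = 250.
With the tax collected from sellers, supply shifts: qs = 4(p − 7.5) + 38.
Solving gives q = 236 with buyers paying £57 and sellers receiving £49.5 (the £7.5 wedge).
Burden on buyers: £4; on sellers: £3.5. (They sum to £7.5.)
The less price-elastic side of the market bears the larger share of a per-unit tax.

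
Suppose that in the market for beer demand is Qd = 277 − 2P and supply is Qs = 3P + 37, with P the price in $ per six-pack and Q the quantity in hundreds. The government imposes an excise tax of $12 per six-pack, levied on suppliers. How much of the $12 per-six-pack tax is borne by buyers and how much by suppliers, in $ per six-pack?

Before the tax: set 277 − 2P = 3P + 37 → P* = $48, Q* = 181.
With the tax collected from suppliers, supply shifts: Qs = 3(P − 12) + 37.
Solving gives Q = 166.6 with buyers paying $55.2 and suppliers receiving $43.2 (the $12 wedge).
Burden on buyers: $7.2; on suppliers: $4.8. (They sum to $12.)
The less price-elastic side of the market bears the larger share of a per-unit tax.

Buyers bear $7.2 per six-pack; suppliers bear $4.8 per six-pack.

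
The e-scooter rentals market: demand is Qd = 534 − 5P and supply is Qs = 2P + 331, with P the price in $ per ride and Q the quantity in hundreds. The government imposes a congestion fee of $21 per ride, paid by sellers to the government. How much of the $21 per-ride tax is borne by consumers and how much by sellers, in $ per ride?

Before the tax: set 534 − 5P = 2P + 331 → P* = $29, Q* = 389.
With the tax collected from sellers, supply shifts: Qs = 2(P − 21) + 331.
New equilibrium: consumers pay $35, sellers receive $14, Q = 359. (Wedge: Pb − Ps = 21.)
Burden on consumers: $6; on sellers: $15. (They sum to $21.)
The less price-elastic side of the market bears the larger share of a per-unit tax.

Consumers bear $6 per ride; sellers bear $15 per ride.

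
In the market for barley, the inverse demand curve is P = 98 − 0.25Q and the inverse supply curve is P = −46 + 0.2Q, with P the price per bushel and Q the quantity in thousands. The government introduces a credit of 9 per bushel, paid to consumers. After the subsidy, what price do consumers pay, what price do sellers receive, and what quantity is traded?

Inverting to Q(P) form: Qd = 392 − 4P; Qs = 5P + 230.
Before the subsidy: set 392 − 4P = 5P + 230 → P* = 18, Q* = 320.
With a per-unit subsidy paid to consumers, each effectively pays P − 9, so demand becomes Qd = 392 − 4(P − 9).
New equilibrium: consumers pay 13, sellers receive 22, Q = 340. (Wedge: Pb − Ps = −9.)

Consumers pay 13; sellers receive 22; quantity = 340.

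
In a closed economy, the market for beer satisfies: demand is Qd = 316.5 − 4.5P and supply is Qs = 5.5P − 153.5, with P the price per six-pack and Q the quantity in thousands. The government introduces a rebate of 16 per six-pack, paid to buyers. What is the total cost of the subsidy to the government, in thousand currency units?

Government outlay = 2313.6 thousand.

Without the subsidy, 316.5 − 4.5P = 5.5P − 153.5 gives 10P = 470, so P* = 47 and Q* = 105.
With a per-unit subsidy paid to buyers, each effectively pays P − 16, so demand becomes Qd = 316.5 − 4.5(P − 16).
New equilibrium: buyers pay 38.2, suppliers receive 54.2, Q = 144.6. (Wedge: Pb − Ps = −16.)
Outlay = t · Q = 16 · 144.6 = 2313.6.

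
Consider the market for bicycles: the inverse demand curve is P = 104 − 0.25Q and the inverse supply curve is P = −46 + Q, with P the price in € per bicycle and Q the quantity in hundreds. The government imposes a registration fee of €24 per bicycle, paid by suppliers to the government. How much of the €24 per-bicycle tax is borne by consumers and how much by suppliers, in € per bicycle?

Rewrite in direct form: Qd = 416 − 4P and Qs = P + 46.
Before the tax: set 416 − 4P = P + 46 → P* = €74, Q* = 120.
With the tax collected from suppliers, supply shifts: Qs = (P − 24) + 46.
New equilibrium: consumers pay €78.8, suppliers receive €54.8, Q = 100.8. (Wedge: Pb − Ps = 24.)
Burden on consumers: €4.8; on suppliers: €19.2. (They sum to €24.)
The less price-elastic side of the market bears the larger share of a per-unit tax.

Consumers bear €4.8 per bicycle; suppliers bear €19.2 per bicycle.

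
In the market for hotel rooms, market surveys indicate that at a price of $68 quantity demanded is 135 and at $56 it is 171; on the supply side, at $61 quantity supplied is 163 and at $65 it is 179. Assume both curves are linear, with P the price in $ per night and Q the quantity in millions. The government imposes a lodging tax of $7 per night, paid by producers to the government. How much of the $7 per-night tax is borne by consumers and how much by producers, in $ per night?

Demand slope: (171 − 135)/(56 − 68) = -3, so Qd = 339 − 3P.
Supply slope: (179 − 163)/(65 − 61) = 4, so Qs = 4P − 81.
Without the tax, 339 − 3P = 4P − 81 gives 7P = 420, so P* = $60 and Q* = 159.
With the tax collected from producers, supply shifts: Qs = 4(P − 7) − 81.
Solving gives Q = 147 with consumers paying $64 and producers receiving $57 (the $7 wedge).
Burden on consumers: $4; on producers: $3. (They sum to $7.)

Consumers bear $4 per night; producers bear $3 per night.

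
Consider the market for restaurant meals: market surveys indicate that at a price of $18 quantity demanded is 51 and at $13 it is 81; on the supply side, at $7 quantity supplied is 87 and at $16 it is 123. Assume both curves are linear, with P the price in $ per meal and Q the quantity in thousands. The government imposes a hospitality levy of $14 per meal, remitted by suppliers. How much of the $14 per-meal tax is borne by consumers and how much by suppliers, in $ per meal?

Consumers bear $5.6 per meal; suppliers bear $8.4 per meal.

Demand slope: (81 − 51)/(13 − 18) = -6, so Qd = 159 − 6P.
Supply slope: (123 − 87)/(16 − 7) = 4, so Qs = 4P + 59.
Without the tax, 159 − 6P = 4P + 59 gives 10P = 100, so P* = $10 and Q* = 99.
With the tax collected from suppliers, supply shifts: Qs = 4(P − 14) + 59.
New equilibrium: consumers pay $15.6, suppliers receive $1.6, Q = 65.4. (Wedge: Pb − Ps = 14.)
Burden on consumers: $5.6; on suppliers: $8.4. (They sum to $14.)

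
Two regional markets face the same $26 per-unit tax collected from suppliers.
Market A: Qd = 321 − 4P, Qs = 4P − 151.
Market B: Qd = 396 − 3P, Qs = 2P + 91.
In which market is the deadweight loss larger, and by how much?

Market A, by $270.4.

Market A: pre-tax P* = $59, Q* = 85; post-tax Q = 33; deadweight loss = $676.
Market B: pre-tax P* = $61, Q* = 213; post-tax Q = 181.8; deadweight loss = $405.6.
Difference: $676 vs $405.6 → market A is larger by $270.4.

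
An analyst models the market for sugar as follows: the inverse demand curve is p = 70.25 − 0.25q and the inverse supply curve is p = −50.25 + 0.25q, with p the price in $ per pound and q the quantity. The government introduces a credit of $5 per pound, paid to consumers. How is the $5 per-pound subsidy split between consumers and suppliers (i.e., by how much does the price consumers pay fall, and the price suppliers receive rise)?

Inverting to q(p) form: qd = 281 − 4p; qs = 4p + 201.
Without the subsidy, 281 − 4p = 4p + 201 gives 8p = 80, so p* = $10 and q* = 241.
With a per-unit subsidy paid to consumers, each effectively pays p − 5, so demand becomes qd = 281 − 4(p − 5).
New equilibrium: consumers pay $7.5, suppliers receive $12.5, q = 251. (Wedge: pb − ps = −5.)
Gain to consumers: $2.5; to suppliers: $2.5. (They sum to $5.)

Consumers gain $2.5 per pound; suppliers gain $2.5 per pound.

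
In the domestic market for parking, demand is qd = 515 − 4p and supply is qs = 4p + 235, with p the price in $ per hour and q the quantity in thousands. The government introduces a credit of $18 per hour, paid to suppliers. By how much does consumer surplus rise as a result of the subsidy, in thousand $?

Consumer surplus rises by $3537 thousand.

Before the subsidy: set 515 − 4p = 4p + 235 → p* = $35, q* = 375.
With a per-unit subsidy paid to suppliers, each receives p + 18 per unit sold, so supply becomes qs = 4(p + 18) + 235.
Solving gives q = 411 with consumers paying $26 and suppliers receiving $44 (the $18 wedge).
ΔCS is the trapezoid between Q = 411 and Q = 375 of height $9: ½ · (375 + 411) · 9 = $3537.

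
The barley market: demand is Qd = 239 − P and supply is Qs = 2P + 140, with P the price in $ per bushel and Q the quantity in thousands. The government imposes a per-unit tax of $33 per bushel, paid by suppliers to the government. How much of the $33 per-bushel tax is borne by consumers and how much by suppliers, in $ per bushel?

Consumers bear $22 per bushel; suppliers bear $11 per bushel.

Before the tax: set 239 − P = 2P + 140 → P* = $33, Q* = 206.
With the tax collected from suppliers, supply shifts: Qs = 2(P − 33) + 140.
New equilibrium: consumers pay $55, suppliers receive $22, Q = 184. (Wedge: Pb − Ps = 33.)
Burden on consumers: $22; on suppliers: $11. (They sum to $33.)
The less price-elastic side of the market bears the larger share of a per-unit tax.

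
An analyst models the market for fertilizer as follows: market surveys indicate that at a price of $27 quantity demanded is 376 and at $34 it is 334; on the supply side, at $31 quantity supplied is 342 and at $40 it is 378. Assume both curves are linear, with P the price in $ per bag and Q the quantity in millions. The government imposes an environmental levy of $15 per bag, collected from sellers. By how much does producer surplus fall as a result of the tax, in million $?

Demand slope: (334 − 376)/(34 − 27) = -6, so Qd = 538 − 6P.
Supply slope: (378 − 342)/(40 − 31) = 4, so Qs = 4P + 218.
Before the tax: set 538 − 6P = 4P + 218 → P* = $32, Q* = 346.
With the tax collected from sellers, supply shifts: Qs = 4(P − 15) + 218.
Solving gives Q = 310 with consumers paying $38 and sellers receiving $23 (the $15 wedge).
ΔPS is the trapezoid between Q = 310 and Q = 346 of height $9: ½ · (346 + 310) · 9 = $2952.

Producer surplus falls by $2952 million.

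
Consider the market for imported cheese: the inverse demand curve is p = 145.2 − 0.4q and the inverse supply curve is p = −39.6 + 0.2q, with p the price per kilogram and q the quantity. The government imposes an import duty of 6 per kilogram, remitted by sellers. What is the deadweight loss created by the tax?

Deadweight loss = 30.

Rewrite in direct form: qd = 363 − 2.5p and qs = 5p + 198.
Without the tax, 363 − 2.5p = 5p + 198 gives 7.5p = 165, so p* = 22 and q* = 308.
With the tax collected from sellers, supply shifts: qs = 5(p − 6) + 198.
Solving gives q = 298 with consumers paying 26 and sellers receiving 20 (the 6 wedge).
Quantity falls by |ΔQ| = |308 − 298| = 10.
DWL = ½ · t · |ΔQ| = ½ · 6 · 10 = 30.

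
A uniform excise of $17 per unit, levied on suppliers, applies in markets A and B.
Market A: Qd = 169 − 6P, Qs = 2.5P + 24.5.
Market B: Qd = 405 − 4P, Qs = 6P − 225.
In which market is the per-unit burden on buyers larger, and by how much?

Market A: pre-tax P* = $17, Q* = 67; post-tax Q = 37; per-unit burden on buyers = $5.
Market B: pre-tax P* = $63, Q* = 153; post-tax Q = 112.2; per-unit burden on buyers = $10.2.
Difference: $5 vs $10.2 → market B is larger by $5.2.

Market B, by $5.2.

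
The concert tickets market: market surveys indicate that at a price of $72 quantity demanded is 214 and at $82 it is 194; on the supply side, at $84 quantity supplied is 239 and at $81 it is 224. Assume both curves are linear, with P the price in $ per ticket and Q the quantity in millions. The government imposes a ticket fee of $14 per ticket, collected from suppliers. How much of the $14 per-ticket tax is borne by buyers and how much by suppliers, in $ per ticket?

Demand slope: (194 − 214)/(82 − 72) = -2, so Qd = 358 − 2P.
Supply slope: (224 − 239)/(81 − 84) = 5, so Qs = 5P − 181.
Before the tax: set 358 − 2P = 5P − 181 → P* = $77, Q* = 204.
With the tax collected from suppliers, supply shifts: Qs = 5(P − 14) − 181.
Solving gives Q = 184 with buyers paying $87 and suppliers receiving $73 (the $14 wedge).
Burden on buyers: $10; on suppliers: $4. (They sum to $14.)
The less price-elastic side of the market bears the larger share of a per-unit tax.

Buyers bear $10 per ticket; suppliers bear $4 per ticket.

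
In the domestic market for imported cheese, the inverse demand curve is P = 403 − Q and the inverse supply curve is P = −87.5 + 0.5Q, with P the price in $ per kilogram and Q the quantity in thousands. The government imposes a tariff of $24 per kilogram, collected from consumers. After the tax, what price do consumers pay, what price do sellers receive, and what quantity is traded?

Rewrite in direct form: Qd = 403 − P and Qs = 2P + 175.
Without the tax, 403 − P = 2P + 175 gives 3P = 228, so P* = $76 and Q* = 327.
With the tax collected from consumers, demand (in seller-price terms) shifts: Qd = 403 − (P + 24).
New equilibrium: consumers pay $92, sellers receive $68, Q = 311. (Wedge: Pb − Ps = 24.)
The less price-elastic side of the market bears the larger share of a per-unit tax.

Consumers pay $92; sellers receive $68; quantity = 311.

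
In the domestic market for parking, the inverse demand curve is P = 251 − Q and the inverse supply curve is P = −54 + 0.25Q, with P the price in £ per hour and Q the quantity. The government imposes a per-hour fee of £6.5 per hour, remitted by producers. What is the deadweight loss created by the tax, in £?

Deadweight loss = £16.9.

Rewrite in direct form: Qd = 251 − P and Qs = 4P + 216.
Without the tax, 251 − P = 4P + 216 gives 5P = 35, so P* = £7 and Q* = 244.
With the tax collected from producers, supply shifts: Qs = 4(P − 6.5) + 216.
Solving gives Q = 238.8 with consumers paying £12.2 and producers receiving £5.7 (the £6.5 wedge).
Quantity falls by |ΔQ| = |244 − 238.8| = 5.2.
DWL = ½ · t · |ΔQ| = ½ · 6.5 · 5.2 = £16.9.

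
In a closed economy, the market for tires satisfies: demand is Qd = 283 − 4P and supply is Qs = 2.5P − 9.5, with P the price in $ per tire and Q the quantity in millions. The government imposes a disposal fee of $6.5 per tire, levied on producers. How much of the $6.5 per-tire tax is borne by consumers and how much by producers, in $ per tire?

Consumers bear $2.5 per tire; producers bear $4 per tire.

Without the tax, 283 − 4P = 2.5P − 9.5 gives 6.5P = 292.5, so P* = $45 and Q* = 103.
With the tax collected from producers, supply shifts: Qs = 2.5(P − 6.5) − 9.5.
Solving gives Q = 93 with consumers paying $47.5 and producers receiving $41 (the $6.5 wedge).
Burden on consumers: $2.5; on producers: $4. (They sum to $6.5.)
The less price-elastic side of the market bears the larger share of a per-unit tax.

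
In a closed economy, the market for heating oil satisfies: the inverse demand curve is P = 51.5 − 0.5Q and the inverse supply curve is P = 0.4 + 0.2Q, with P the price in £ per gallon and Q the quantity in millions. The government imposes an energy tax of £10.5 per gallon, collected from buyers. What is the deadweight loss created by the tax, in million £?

Deadweight loss = £78.75 million.

Inverting to Q(P) form: Qd = 103 − 2P; Qs = 5P − 2.
Before the tax: set 103 − 2P = 5P − 2 → P* = £15, Q* = 73.
With the tax collected from buyers, demand (in seller-price terms) shifts: Qd = 103 − 2(P + 10.5).
Solving gives Q = 58 with buyers paying £22.5 and producers receiving £12 (the £10.5 wedge).
Quantity falls by |ΔQ| = |73 − 58| = 15.
DWL = ½ · t · |ΔQ| = ½ · 10.5 · 15 = £78.75.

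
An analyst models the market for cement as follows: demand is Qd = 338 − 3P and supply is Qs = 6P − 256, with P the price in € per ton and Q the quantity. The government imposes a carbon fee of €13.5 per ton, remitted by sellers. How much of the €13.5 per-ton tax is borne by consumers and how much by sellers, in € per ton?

Consumers bear €9 per ton; sellers bear €4.5 per ton.

Without the tax, 338 − 3P = 6P − 256 gives 9P = 594, so P* = €66 and Q* = 140.
With the tax collected from sellers, supply shifts: Qs = 6(P − 13.5) − 256.
Solving gives Q = 113 with consumers paying €75 and sellers receiving €61.5 (the €13.5 wedge).
Burden on consumers: €9; on sellers: €4.5. (They sum to €13.5.)
The less price-elastic side of the market bears the larger share of a per-unit tax.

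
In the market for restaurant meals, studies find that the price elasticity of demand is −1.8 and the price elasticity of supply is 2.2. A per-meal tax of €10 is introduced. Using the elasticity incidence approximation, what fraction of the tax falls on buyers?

Incidence ratio: buyers' share ≈ εs / (εs + |εd|) = 2.2 / (2.2 + 1.8) = 0.55.
Supply is the more elastic side, so buyers bear the larger share.

Buyers' share ≈ 0.55.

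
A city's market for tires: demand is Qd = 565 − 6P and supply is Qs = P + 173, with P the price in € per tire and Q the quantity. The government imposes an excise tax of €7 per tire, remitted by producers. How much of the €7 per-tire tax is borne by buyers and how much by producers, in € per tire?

Without the tax, 565 − 6P = P + 173 gives 7P = 392, so P* = €56 and Q* = 229.
With the tax collected from producers, supply shifts: Qs = (P − 7) + 173.
Solving gives Q = 223 with buyers paying €57 and producers receiving €50 (the €7 wedge).
Burden on buyers: €1; on producers: €6. (They sum to €7.)
The less price-elastic side of the market bears the larger share of a per-unit tax.

Buyers bear €1 per tire; producers bear €6 per tire.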